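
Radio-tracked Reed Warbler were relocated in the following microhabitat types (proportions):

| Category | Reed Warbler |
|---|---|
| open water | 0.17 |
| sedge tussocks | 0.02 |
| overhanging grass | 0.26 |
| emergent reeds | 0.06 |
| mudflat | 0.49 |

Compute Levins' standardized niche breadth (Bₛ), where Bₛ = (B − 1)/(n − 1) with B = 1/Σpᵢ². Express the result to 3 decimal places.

0.484

Σpᵢ² = 0.17² + 0.02² + 0.26² + 0.06² + 0.49² = 0.0289 + 0.0004 + 0.0676 + 0.0036 + 0.2401 = 0.3406
B = 1 / 0.3406 = 2.93600
Bₛ = (B − 1)/(n − 1) = (2.93600 − 1)/(5 − 1) = 1.93600/4 = 0.48400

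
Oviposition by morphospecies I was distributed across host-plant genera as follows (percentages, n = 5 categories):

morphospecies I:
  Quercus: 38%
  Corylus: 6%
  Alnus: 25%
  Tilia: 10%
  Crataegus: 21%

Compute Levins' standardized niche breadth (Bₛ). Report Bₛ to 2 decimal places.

0.69

Convert percentages to proportions (divide by 100).
Σpᵢ² = 0.38² + 0.06² + 0.25² + 0.10² + 0.21² = 0.1444 + 0.0036 + 0.0625 + 0.0100 + 0.0441 = 0.2646
B = 1 / 0.2646 = 3.7793
Bₛ = (B − 1)/(n − 1) = (3.7793 − 1)/(5 − 1) = 2.7793/4 = 0.6948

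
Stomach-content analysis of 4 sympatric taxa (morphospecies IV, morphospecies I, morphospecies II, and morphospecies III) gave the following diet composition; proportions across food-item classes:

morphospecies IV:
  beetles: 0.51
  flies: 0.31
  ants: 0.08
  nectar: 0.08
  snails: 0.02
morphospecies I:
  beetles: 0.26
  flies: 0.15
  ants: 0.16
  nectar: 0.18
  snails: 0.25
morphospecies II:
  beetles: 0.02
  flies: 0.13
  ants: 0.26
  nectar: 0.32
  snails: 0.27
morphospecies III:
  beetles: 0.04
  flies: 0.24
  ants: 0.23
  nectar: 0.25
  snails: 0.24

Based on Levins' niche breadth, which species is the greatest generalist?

morphospecies I

Σp_IVᵢ² = 0.51² + 0.31² + 0.08² + 0.08² + 0.02² = 0.2601 + 0.0961 + 0.0064 + 0.0064 + 0.0004 = 0.3694
B_IV = 1 / 0.3694 = 2.7071
Σp_Iᵢ² = 0.26² + 0.15² + 0.16² + 0.18² + 0.25² = 0.0676 + 0.0225 + 0.0256 + 0.0324 + 0.0625 = 0.2106
B_I = 1 / 0.2106 = 4.7483
Σp_IIᵢ² = 0.02² + 0.13² + 0.26² + 0.32² + 0.27² = 0.0004 + 0.0169 + 0.0676 + 0.1024 + 0.0729 = 0.2602
B_II = 1 / 0.2602 = 3.8432
Σp_IIIᵢ² = 0.04² + 0.24² + 0.23² + 0.25² + 0.24² = 0.0016 + 0.0576 + 0.0529 + 0.0625 + 0.0576 = 0.2322
B_III = 1 / 0.2322 = 4.3066
Highest B → broadest niche (most generalist): morphospecies I (B = 4.75).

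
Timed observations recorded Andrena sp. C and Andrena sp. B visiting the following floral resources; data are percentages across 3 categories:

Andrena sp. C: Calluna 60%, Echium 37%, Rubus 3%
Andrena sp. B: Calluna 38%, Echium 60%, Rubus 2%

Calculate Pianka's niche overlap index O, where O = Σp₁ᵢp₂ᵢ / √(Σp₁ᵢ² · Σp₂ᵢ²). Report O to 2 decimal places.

Convert percentages to proportions (divide by 100).
Σ p₁ᵢp₂ᵢ = 0.2280 + 0.2220 + 0.0006 = 0.4506
Σp_1ᵢ² = 0.60² + 0.37² + 0.03² = 0.3600 + 0.1369 + 0.0009 = 0.4978
Σp_2ᵢ² = 0.38² + 0.60² + 0.02² = 0.1444 + 0.3600 + 0.0004 = 0.5048
O = 0.4506 / √(0.4978 × 0.5048) = 0.4506 / 0.50129 = 0.8989

0.90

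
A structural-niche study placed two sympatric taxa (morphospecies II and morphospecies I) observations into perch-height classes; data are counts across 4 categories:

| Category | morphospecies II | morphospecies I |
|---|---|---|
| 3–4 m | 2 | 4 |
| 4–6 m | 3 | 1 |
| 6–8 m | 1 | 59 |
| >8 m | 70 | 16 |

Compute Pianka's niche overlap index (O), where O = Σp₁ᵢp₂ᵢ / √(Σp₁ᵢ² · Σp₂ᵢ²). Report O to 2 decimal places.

Proportions for morphospecies II (n=76): 2/76=0.0263, 3/76=0.0395, 1/76=0.0132, 70/76=0.9211
Proportions for morphospecies I (n=80): 4/80=0.0500, 1/80=0.0125, 59/80=0.7375, 16/80=0.2000
Σ p₁ᵢp₂ᵢ = 0.001315 + 0.000494 + 0.009735 + 0.184220 = 0.195764
Σp_1ᵢ² = 0.0263² + 0.0395² + 0.0132² + 0.9211² = 0.000692 + 0.001560 + 0.000174 + 0.848425 = 0.850851
Σp_2ᵢ² = 0.0500² + 0.0125² + 0.7375² + 0.2000² = 0.002500 + 0.000156 + 0.543906 + 0.040000 = 0.586562
O = 0.195764 / √(0.850851 × 0.586562) = 0.195764 / 0.7064537 = 0.2771

0.28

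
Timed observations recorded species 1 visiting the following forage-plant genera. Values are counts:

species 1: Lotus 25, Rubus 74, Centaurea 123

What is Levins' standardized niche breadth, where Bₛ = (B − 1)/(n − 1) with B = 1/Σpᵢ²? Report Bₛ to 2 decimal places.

0.66

Proportions for species 1 (n=222): 25/222=0.1126, 74/222=0.3333, 123/222=0.5541
Σpᵢ² = 0.1126² + 0.3333² + 0.5541² = 0.012679 + 0.111089 + 0.307027 = 0.430795
B = 1 / 0.430795 = 2.3213
Bₛ = (B − 1)/(n − 1) = (2.3213 − 1)/(3 − 1) = 1.3213/2 = 0.6607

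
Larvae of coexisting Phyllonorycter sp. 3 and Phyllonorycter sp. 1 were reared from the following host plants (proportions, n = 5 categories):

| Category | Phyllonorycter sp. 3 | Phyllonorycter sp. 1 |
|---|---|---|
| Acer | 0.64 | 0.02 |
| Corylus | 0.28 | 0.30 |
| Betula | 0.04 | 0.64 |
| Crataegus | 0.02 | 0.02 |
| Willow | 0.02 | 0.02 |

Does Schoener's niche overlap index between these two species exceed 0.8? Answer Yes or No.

No

Σ|p₁ᵢ − p₂ᵢ| = 0.62 + 0.02 + 0.60 + 0.00 + 0.00 = 1.24
D = 1 − ½ × 1.24 = 1 − 0.620 = 0.3800
D = 0.3800 < 0.8 → No.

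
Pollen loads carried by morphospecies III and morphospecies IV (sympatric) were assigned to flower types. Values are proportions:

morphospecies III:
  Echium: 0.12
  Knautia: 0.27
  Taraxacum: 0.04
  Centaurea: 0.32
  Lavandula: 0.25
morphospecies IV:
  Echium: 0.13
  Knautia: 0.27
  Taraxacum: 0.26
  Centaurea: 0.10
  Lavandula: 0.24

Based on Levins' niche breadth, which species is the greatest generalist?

Σp_IIIᵢ² = 0.12² + 0.27² + 0.04² + 0.32² + 0.25² = 0.0144 + 0.0729 + 0.0016 + 0.1024 + 0.0625 = 0.2538
B_III = 1 / 0.2538 = 3.9401
Σp_IVᵢ² = 0.13² + 0.27² + 0.26² + 0.10² + 0.24² = 0.0169 + 0.0729 + 0.0676 + 0.0100 + 0.0576 = 0.2250
B_IV = 1 / 0.2250 = 4.4444
Highest B → broadest niche (most generalist): morphospecies IV (B = 4.44).

morphospecies IV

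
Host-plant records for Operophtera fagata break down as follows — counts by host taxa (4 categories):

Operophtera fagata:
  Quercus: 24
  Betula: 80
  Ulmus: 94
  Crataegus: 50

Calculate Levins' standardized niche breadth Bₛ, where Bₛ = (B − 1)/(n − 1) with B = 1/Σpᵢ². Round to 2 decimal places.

Proportions for Operophtera fagata (n=248): 24/248=0.0968, 80/248=0.3226, 94/248=0.3790, 50/248=0.2016
Σpᵢ² = 0.0968² + 0.3226² + 0.3790² + 0.2016² = 0.009370 + 0.104071 + 0.143641 + 0.040643 = 0.297725
B = 1 / 0.297725 = 3.3588
Bₛ = (B − 1)/(n − 1) = (3.3588 − 1)/(4 − 1) = 2.3588/3 = 0.7863

0.79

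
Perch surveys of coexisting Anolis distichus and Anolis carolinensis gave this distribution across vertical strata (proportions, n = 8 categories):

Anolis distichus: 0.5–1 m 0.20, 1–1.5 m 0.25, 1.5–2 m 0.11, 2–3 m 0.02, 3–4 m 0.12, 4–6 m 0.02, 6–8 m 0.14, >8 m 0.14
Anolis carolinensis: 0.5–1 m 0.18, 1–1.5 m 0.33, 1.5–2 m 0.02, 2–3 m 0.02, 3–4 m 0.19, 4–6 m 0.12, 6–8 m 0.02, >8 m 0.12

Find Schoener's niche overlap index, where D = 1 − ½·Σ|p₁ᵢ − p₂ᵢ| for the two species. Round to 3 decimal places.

Σ|p₁ᵢ − p₂ᵢ| = 0.02 + 0.08 + 0.09 + 0.00 + 0.07 + 0.10 + 0.12 + 0.02 = 0.50
D = 1 − ½ × 0.50 = 1 − 0.250 = 0.75000

0.750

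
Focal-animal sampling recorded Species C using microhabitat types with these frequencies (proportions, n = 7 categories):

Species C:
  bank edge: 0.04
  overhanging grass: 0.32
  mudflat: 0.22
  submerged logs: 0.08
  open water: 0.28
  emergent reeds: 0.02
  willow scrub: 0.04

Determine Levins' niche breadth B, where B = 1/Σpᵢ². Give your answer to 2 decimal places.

Σpᵢ² = 0.04² + 0.32² + 0.22² + 0.08² + 0.28² + 0.02² + 0.04² = 0.0016 + 0.1024 + 0.0484 + 0.0064 + 0.0784 + 0.0004 + 0.0016 = 0.2392
B = 1 / 0.2392 = 4.1806

4.18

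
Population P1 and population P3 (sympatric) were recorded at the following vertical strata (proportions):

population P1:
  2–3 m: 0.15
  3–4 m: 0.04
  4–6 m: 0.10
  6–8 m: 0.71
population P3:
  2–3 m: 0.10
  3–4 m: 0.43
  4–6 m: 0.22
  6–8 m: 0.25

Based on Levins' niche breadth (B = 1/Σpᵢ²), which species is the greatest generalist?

population P3

Σp_P1ᵢ² = 0.15² + 0.04² + 0.10² + 0.71² = 0.0225 + 0.0016 + 0.0100 + 0.5041 = 0.5382
B_P1 = 1 / 0.5382 = 1.8580
Σp_P3ᵢ² = 0.10² + 0.43² + 0.22² + 0.25² = 0.0100 + 0.1849 + 0.0484 + 0.0625 = 0.3058
B_P3 = 1 / 0.3058 = 3.2701
Highest B → broadest niche (most generalist): population P3 (B = 3.27).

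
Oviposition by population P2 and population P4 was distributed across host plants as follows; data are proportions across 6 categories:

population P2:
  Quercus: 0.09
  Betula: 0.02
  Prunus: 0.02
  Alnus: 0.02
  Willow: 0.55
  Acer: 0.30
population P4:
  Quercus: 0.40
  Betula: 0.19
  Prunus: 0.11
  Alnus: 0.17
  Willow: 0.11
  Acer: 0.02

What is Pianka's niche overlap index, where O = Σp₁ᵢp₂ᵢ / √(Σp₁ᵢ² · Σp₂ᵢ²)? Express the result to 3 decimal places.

Σ p₁ᵢp₂ᵢ = 0.0360 + 0.0038 + 0.0022 + 0.0034 + 0.0605 + 0.0060 = 0.1119
Σp_1ᵢ² = 0.09² + 0.02² + 0.02² + 0.02² + 0.55² + 0.30² = 0.0081 + 0.0004 + 0.0004 + 0.0004 + 0.3025 + 0.0900 = 0.4018
Σp_2ᵢ² = 0.40² + 0.19² + 0.11² + 0.17² + 0.11² + 0.02² = 0.1600 + 0.0361 + 0.0121 + 0.0289 + 0.0121 + 0.0004 = 0.2496
O = 0.1119 / √(0.4018 × 0.2496) = 0.1119 / 0.316685 = 0.35335

0.353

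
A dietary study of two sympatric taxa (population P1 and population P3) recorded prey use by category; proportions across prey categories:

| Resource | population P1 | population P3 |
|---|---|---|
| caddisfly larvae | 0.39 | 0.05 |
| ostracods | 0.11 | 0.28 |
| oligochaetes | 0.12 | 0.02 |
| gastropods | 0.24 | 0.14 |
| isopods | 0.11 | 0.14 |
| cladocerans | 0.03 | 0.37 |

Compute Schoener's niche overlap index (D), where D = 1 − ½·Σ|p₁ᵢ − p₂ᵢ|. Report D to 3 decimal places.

Σ|p₁ᵢ − p₂ᵢ| = 0.34 + 0.17 + 0.10 + 0.10 + 0.03 + 0.34 = 1.08
D = 1 − ½ × 1.08 = 1 − 0.540 = 0.46000

0.460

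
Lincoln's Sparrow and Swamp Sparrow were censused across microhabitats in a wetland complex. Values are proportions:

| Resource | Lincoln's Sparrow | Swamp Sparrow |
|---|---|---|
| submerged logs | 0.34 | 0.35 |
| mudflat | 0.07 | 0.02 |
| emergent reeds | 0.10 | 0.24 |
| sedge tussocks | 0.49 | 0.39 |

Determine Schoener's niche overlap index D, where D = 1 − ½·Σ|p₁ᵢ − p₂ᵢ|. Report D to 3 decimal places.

0.850

Σ|p₁ᵢ − p₂ᵢ| = 0.01 + 0.05 + 0.14 + 0.10 = 0.30
D = 1 − ½ × 0.30 = 1 − 0.150 = 0.85000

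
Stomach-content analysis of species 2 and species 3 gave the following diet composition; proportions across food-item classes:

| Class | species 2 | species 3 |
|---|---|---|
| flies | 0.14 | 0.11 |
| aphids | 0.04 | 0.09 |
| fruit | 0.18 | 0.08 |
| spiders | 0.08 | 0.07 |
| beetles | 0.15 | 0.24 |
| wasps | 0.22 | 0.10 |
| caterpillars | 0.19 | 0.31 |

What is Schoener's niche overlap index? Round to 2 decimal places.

0.74

Σ|p₁ᵢ − p₂ᵢ| = 0.03 + 0.05 + 0.10 + 0.01 + 0.09 + 0.12 + 0.12 = 0.52
D = 1 − ½ × 0.52 = 1 − 0.260 = 0.7400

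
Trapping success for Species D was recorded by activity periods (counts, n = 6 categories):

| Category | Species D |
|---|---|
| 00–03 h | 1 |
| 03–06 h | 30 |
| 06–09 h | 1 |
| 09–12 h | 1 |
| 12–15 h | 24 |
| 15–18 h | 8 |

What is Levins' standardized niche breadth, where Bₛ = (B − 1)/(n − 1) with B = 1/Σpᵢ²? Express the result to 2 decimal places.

0.35

Proportions for Species D (n=65): 1/65=0.0154, 30/65=0.4615, 1/65=0.0154, 1/65=0.0154, 24/65=0.3692, 8/65=0.1231
Σpᵢ² = 0.0154² + 0.4615² + 0.0154² + 0.0154² + 0.3692² + 0.1231² = 0.000237 + 0.212982 + 0.000237 + 0.000237 + 0.136309 + 0.015154 = 0.365156
B = 1 / 0.365156 = 2.7386
Bₛ = (B − 1)/(n − 1) = (2.7386 − 1)/(6 − 1) = 1.7386/5 = 0.3477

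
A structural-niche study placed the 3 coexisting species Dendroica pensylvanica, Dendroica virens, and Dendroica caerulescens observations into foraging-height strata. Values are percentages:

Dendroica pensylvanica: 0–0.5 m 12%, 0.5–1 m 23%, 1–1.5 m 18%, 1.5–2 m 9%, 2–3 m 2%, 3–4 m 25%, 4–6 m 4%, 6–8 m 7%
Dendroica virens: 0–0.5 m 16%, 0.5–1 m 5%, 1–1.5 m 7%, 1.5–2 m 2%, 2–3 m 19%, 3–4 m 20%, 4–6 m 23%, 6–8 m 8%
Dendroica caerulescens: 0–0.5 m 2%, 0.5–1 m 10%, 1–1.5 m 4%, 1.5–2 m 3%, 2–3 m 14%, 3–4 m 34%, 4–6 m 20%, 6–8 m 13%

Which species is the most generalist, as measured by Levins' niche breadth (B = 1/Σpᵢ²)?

Convert percentages to proportions (divide by 100).
Σp_pensᵢ² = 0.12² + 0.23² + 0.18² + 0.09² + 0.02² + 0.25² + 0.04² + 0.07² = 0.0144 + 0.0529 + 0.0324 + 0.0081 + 0.0004 + 0.0625 + 0.0016 + 0.0049 = 0.1772
B_pens = 1 / 0.1772 = 5.6433
Σp_vireᵢ² = 0.16² + 0.05² + 0.07² + 0.02² + 0.19² + 0.20² + 0.23² + 0.08² = 0.0256 + 0.0025 + 0.0049 + 0.0004 + 0.0361 + 0.0400 + 0.0529 + 0.0064 = 0.1688
B_vire = 1 / 0.1688 = 5.9242
Σp_caerᵢ² = 0.02² + 0.10² + 0.04² + 0.03² + 0.14² + 0.34² + 0.20² + 0.13² = 0.0004 + 0.0100 + 0.0016 + 0.0009 + 0.0196 + 0.1156 + 0.0400 + 0.0169 = 0.2050
B_caer = 1 / 0.2050 = 4.8780
Highest B → broadest niche (most generalist): Dendroica virens (B = 5.92).

Dendroica virens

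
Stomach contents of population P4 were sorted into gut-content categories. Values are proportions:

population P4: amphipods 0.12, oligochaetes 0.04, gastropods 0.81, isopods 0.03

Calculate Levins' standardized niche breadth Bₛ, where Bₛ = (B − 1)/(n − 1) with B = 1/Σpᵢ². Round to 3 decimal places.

Σpᵢ² = 0.12² + 0.04² + 0.81² + 0.03² = 0.0144 + 0.0016 + 0.6561 + 0.0009 = 0.6730
B = 1 / 0.6730 = 1.48588
Bₛ = (B − 1)/(n − 1) = (1.48588 − 1)/(4 − 1) = 0.48588/3 = 0.16196

0.162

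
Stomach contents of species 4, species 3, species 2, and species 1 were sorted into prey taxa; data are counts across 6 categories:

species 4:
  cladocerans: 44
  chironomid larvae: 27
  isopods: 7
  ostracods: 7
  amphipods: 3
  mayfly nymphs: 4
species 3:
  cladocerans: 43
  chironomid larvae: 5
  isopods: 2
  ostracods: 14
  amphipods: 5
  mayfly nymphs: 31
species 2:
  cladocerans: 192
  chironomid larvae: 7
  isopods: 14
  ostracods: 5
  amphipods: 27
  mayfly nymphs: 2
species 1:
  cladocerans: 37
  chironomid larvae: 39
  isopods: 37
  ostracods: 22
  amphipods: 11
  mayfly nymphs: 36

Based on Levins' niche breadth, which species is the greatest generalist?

Proportions for species 4 (n=92): 44/92=0.4783, 27/92=0.2935, 7/92=0.0761, 7/92=0.0761, 3/92=0.0326, 4/92=0.0435
Proportions for species 3 (n=100): 43/100=0.4300, 5/100=0.0500, 2/100=0.0200, 14/100=0.1400, 5/100=0.0500, 31/100=0.3100
Proportions for species 2 (n=247): 192/247=0.7773, 7/247=0.0283, 14/247=0.0567, 5/247=0.0202, 27/247=0.1093, 2/247=0.0081
Proportions for species 1 (n=182): 37/182=0.2033, 39/182=0.2143, 37/182=0.2033, 22/182=0.1209, 11/182=0.0604, 36/182=0.1978
Σp_4ᵢ² = 0.4783² + 0.2935² + 0.0761² + 0.0761² + 0.0326² + 0.0435² = 0.228771 + 0.086142 + 0.005791 + 0.005791 + 0.001063 + 0.001892 = 0.329450
B_4 = 1 / 0.329450 = 3.0354
Σp_3ᵢ² = 0.4300² + 0.0500² + 0.0200² + 0.1400² + 0.0500² + 0.3100² = 0.184900 + 0.002500 + 0.000400 + 0.019600 + 0.002500 + 0.096100 = 0.306000
B_3 = 1 / 0.306000 = 3.2680
Σp_2ᵢ² = 0.7773² + 0.0283² + 0.0567² + 0.0202² + 0.1093² + 0.0081² = 0.604195 + 0.000801 + 0.003215 + 0.000408 + 0.011946 + 0.000066 = 0.620631
B_2 = 1 / 0.620631 = 1.6113
Σp_1ᵢ² = 0.2033² + 0.2143² + 0.2033² + 0.1209² + 0.0604² + 0.1978² = 0.041331 + 0.045924 + 0.041331 + 0.014617 + 0.003648 + 0.039125 = 0.185976
B_1 = 1 / 0.185976 = 5.3770
Highest B → broadest niche (most generalist): species 1 (B = 5.38).

species 1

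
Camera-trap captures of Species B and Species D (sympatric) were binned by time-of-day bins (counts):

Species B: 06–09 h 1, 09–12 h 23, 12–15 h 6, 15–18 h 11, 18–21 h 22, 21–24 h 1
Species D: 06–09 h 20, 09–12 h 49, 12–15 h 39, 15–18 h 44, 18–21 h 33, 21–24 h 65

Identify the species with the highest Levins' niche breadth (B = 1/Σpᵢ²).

Proportions for Species B (n=64): 1/64=0.0156, 23/64=0.3594, 6/64=0.0938, 11/64=0.1719, 22/64=0.3438, 1/64=0.0156
Proportions for Species D (n=250): 20/250=0.0800, 49/250=0.1960, 39/250=0.1560, 44/250=0.1760, 33/250=0.1320, 65/250=0.2600
Σp_Bᵢ² = 0.0156² + 0.3594² + 0.0938² + 0.1719² + 0.3438² + 0.0156² = 0.000243 + 0.129168 + 0.008798 + 0.029550 + 0.118198 + 0.000243 = 0.286200
B_B = 1 / 0.286200 = 3.4941
Σp_Dᵢ² = 0.0800² + 0.1960² + 0.1560² + 0.1760² + 0.1320² + 0.2600² = 0.006400 + 0.038416 + 0.024336 + 0.030976 + 0.017424 + 0.067600 = 0.185152
B_D = 1 / 0.185152 = 5.4010
Highest B → broadest niche (most generalist): Species D (B = 5.40).

Species D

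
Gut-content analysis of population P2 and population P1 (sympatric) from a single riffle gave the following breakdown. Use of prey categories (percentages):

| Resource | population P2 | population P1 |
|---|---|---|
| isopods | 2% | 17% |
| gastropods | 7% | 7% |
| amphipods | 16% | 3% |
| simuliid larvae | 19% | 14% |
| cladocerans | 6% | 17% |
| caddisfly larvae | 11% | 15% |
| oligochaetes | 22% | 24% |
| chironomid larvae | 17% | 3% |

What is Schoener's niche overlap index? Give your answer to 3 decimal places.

Convert percentages to proportions (divide by 100).
Σ|p₁ᵢ − p₂ᵢ| = 0.15 + 0.00 + 0.13 + 0.05 + 0.11 + 0.04 + 0.02 + 0.14 = 0.64
D = 1 − ½ × 0.64 = 1 − 0.320 = 0.68000

0.680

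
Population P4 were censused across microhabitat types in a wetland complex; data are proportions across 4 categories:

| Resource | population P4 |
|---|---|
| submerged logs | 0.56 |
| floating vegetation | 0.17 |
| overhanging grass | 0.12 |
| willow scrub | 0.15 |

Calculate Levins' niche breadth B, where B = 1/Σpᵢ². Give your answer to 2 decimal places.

2.64

Σpᵢ² = 0.56² + 0.17² + 0.12² + 0.15² = 0.3136 + 0.0289 + 0.0144 + 0.0225 = 0.3794
B = 1 / 0.3794 = 2.6357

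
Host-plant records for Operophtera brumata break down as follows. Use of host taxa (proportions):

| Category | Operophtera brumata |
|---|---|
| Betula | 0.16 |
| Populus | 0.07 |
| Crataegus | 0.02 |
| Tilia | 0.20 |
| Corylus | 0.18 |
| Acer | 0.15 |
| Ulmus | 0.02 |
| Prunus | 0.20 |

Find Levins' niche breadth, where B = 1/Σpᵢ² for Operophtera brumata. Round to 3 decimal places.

Σpᵢ² = 0.16² + 0.07² + 0.02² + 0.20² + 0.18² + 0.15² + 0.02² + 0.20² = 0.0256 + 0.0049 + 0.0004 + 0.0400 + 0.0324 + 0.0225 + 0.0004 + 0.0400 = 0.1662
B = 1 / 0.1662 = 6.01685

6.017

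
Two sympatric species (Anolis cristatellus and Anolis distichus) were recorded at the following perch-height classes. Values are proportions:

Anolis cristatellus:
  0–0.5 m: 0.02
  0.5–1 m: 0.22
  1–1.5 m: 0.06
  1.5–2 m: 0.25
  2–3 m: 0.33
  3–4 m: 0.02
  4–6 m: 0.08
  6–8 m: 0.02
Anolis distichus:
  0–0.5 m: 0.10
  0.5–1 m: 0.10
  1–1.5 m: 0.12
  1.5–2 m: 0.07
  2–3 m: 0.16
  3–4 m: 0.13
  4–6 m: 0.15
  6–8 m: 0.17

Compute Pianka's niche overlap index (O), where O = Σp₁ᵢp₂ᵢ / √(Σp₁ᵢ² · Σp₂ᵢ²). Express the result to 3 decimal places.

Σ p₁ᵢp₂ᵢ = 0.0020 + 0.0220 + 0.0072 + 0.0175 + 0.0528 + 0.0026 + 0.0120 + 0.0034 = 0.1195
Σp_1ᵢ² = 0.02² + 0.22² + 0.06² + 0.25² + 0.33² + 0.02² + 0.08² + 0.02² = 0.0004 + 0.0484 + 0.0036 + 0.0625 + 0.1089 + 0.0004 + 0.0064 + 0.0004 = 0.2310
Σp_2ᵢ² = 0.10² + 0.10² + 0.12² + 0.07² + 0.16² + 0.13² + 0.15² + 0.17² = 0.0100 + 0.0100 + 0.0144 + 0.0049 + 0.0256 + 0.0169 + 0.0225 + 0.0289 = 0.1332
O = 0.1195 / √(0.2310 × 0.1332) = 0.1195 / 0.175412 = 0.68125

0.681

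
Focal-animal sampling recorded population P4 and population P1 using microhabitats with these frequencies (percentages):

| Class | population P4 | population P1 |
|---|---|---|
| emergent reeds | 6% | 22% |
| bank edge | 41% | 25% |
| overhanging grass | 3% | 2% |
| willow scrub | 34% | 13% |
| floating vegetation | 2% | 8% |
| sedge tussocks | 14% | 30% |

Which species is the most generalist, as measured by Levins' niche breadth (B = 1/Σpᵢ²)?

population P1

Convert percentages to proportions (divide by 100).
Σp_P4ᵢ² = 0.06² + 0.41² + 0.03² + 0.34² + 0.02² + 0.14² = 0.0036 + 0.1681 + 0.0009 + 0.1156 + 0.0004 + 0.0196 = 0.3082
B_P4 = 1 / 0.3082 = 3.2446
Σp_P1ᵢ² = 0.22² + 0.25² + 0.02² + 0.13² + 0.08² + 0.30² = 0.0484 + 0.0625 + 0.0004 + 0.0169 + 0.0064 + 0.0900 = 0.2246
B_P1 = 1 / 0.2246 = 4.4524
Highest B → broadest niche (most generalist): population P1 (B = 4.45).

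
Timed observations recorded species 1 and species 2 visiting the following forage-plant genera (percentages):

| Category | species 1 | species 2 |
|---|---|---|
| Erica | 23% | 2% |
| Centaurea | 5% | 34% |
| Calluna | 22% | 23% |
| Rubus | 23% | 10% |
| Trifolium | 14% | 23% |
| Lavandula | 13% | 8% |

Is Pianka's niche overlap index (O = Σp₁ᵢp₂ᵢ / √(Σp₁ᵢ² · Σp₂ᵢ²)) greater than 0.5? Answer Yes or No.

Convert percentages to proportions (divide by 100).
Σ p₁ᵢp₂ᵢ = 0.0046 + 0.0170 + 0.0506 + 0.0230 + 0.0322 + 0.0104 = 0.1378
Σp_1ᵢ² = 0.23² + 0.05² + 0.22² + 0.23² + 0.14² + 0.13² = 0.0529 + 0.0025 + 0.0484 + 0.0529 + 0.0196 + 0.0169 = 0.1932
Σp_2ᵢ² = 0.02² + 0.34² + 0.23² + 0.10² + 0.23² + 0.08² = 0.0004 + 0.1156 + 0.0529 + 0.0100 + 0.0529 + 0.0064 = 0.2382
O = 0.1378 / √(0.1932 × 0.2382) = 0.1378 / 0.21452 = 0.6424
O = 0.6424 > 0.5 → Yes.

Yes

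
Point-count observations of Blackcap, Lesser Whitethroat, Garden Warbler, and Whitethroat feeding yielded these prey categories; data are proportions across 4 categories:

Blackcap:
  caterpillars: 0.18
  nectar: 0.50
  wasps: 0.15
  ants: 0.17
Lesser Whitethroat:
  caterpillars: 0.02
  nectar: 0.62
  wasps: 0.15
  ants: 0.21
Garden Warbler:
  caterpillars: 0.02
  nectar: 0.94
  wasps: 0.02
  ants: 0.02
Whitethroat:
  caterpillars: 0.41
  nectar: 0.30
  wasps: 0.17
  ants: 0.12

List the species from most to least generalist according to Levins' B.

Σp_Blacᵢ² = 0.18² + 0.50² + 0.15² + 0.17² = 0.0324 + 0.2500 + 0.0225 + 0.0289 = 0.3338
B_Blac = 1 / 0.3338 = 2.9958
Σp_Lessᵢ² = 0.02² + 0.62² + 0.15² + 0.21² = 0.0004 + 0.3844 + 0.0225 + 0.0441 = 0.4514
B_Less = 1 / 0.4514 = 2.2153
Σp_Gardᵢ² = 0.02² + 0.94² + 0.02² + 0.02² = 0.0004 + 0.8836 + 0.0004 + 0.0004 = 0.8848
B_Gard = 1 / 0.8848 = 1.1302
Σp_Whitᵢ² = 0.41² + 0.30² + 0.17² + 0.12² = 0.1681 + 0.0900 + 0.0289 + 0.0144 = 0.3014
B_Whit = 1 / 0.3014 = 3.3179
Ranking by B (broadest → narrowest): Whitethroat (3.32) > Blackcap (3.00) > Lesser Whitethroat (2.22) > Garden Warbler (1.13)

Whitethroat > Blackcap > Lesser Whitethroat > Garden Warbler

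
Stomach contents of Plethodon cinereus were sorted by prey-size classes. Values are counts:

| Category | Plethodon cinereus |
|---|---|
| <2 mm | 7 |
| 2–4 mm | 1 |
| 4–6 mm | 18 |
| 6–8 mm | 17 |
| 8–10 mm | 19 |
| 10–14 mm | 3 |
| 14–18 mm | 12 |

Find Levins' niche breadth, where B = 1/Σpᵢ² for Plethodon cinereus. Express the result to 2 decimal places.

5.04

Proportions for Plethodon cinereus (n=77): 7/77=0.0909, 1/77=0.0130, 18/77=0.2338, 17/77=0.2208, 19/77=0.2468, 3/77=0.0390, 12/77=0.1558
Σpᵢ² = 0.0909² + 0.0130² + 0.2338² + 0.2208² + 0.2468² + 0.0390² + 0.1558² = 0.008263 + 0.000169 + 0.054662 + 0.048753 + 0.060910 + 0.001521 + 0.024274 = 0.198552
B = 1 / 0.198552 = 5.0365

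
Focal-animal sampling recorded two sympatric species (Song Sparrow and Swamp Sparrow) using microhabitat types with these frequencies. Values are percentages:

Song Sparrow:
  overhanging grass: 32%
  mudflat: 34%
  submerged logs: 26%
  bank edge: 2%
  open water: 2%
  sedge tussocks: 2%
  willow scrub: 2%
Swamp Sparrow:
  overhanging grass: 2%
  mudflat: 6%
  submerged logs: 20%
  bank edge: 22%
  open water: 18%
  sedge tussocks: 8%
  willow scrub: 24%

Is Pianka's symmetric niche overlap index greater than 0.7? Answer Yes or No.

Convert percentages to proportions (divide by 100).
Σ p₁ᵢp₂ᵢ = 0.0064 + 0.0204 + 0.0520 + 0.0044 + 0.0036 + 0.0016 + 0.0048 = 0.0932
Σp_1ᵢ² = 0.32² + 0.34² + 0.26² + 0.02² + 0.02² + 0.02² + 0.02² = 0.1024 + 0.1156 + 0.0676 + 0.0004 + 0.0004 + 0.0004 + 0.0004 = 0.2872
Σp_2ᵢ² = 0.02² + 0.06² + 0.20² + 0.22² + 0.18² + 0.08² + 0.24² = 0.0004 + 0.0036 + 0.0400 + 0.0484 + 0.0324 + 0.0064 + 0.0576 = 0.1888
O = 0.0932 / √(0.2872 × 0.1888) = 0.0932 / 0.23286 = 0.4002
O = 0.4002 < 0.7 → No.

No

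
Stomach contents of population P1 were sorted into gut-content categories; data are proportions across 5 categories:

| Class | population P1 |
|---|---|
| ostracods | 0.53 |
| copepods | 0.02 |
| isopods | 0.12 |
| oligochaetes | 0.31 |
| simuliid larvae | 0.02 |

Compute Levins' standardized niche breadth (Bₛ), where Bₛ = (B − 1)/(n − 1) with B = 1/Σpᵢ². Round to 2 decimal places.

0.39

Σpᵢ² = 0.53² + 0.02² + 0.12² + 0.31² + 0.02² = 0.2809 + 0.0004 + 0.0144 + 0.0961 + 0.0004 = 0.3922
B = 1 / 0.3922 = 2.5497
Bₛ = (B − 1)/(n − 1) = (2.5497 − 1)/(5 − 1) = 1.5497/4 = 0.3874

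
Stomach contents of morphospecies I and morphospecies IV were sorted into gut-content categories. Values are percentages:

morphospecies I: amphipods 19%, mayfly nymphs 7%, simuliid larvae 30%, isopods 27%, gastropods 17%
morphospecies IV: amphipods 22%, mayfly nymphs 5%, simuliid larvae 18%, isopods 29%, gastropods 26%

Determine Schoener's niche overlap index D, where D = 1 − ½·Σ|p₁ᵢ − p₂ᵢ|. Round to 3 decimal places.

0.860

Convert percentages to proportions (divide by 100).
Σ|p₁ᵢ − p₂ᵢ| = 0.03 + 0.02 + 0.12 + 0.02 + 0.09 = 0.28
D = 1 − ½ × 0.28 = 1 − 0.140 = 0.86000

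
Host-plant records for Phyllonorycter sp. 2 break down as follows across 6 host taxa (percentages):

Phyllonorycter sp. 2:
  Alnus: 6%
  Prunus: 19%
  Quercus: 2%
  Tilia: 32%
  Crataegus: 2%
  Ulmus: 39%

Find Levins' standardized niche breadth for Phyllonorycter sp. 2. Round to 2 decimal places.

0.48

Convert percentages to proportions (divide by 100).
Σpᵢ² = 0.06² + 0.19² + 0.02² + 0.32² + 0.02² + 0.39² = 0.0036 + 0.0361 + 0.0004 + 0.1024 + 0.0004 + 0.1521 = 0.2950
B = 1 / 0.2950 = 3.3898
Bₛ = (B − 1)/(n − 1) = (3.3898 − 1)/(6 − 1) = 2.3898/5 = 0.4780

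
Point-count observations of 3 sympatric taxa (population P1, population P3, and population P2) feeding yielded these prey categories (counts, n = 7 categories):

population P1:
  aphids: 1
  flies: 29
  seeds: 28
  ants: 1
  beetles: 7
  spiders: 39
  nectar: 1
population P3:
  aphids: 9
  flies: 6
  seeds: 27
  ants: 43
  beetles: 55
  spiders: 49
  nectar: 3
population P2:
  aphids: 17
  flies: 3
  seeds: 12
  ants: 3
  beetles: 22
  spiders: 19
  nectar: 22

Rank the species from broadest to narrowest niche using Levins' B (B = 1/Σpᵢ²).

population P2 > population P3 > population P1

Proportions for population P1 (n=106): 1/106=0.0094, 29/106=0.2736, 28/106=0.2642, 1/106=0.0094, 7/106=0.0660, 39/106=0.3679, 1/106=0.0094
Proportions for population P3 (n=192): 9/192=0.0469, 6/192=0.0313, 27/192=0.1406, 43/192=0.2240, 55/192=0.2865, 49/192=0.2552, 3/192=0.0156
Proportions for population P2 (n=98): 17/98=0.1735, 3/98=0.0306, 12/98=0.1224, 3/98=0.0306, 22/98=0.2245, 19/98=0.1939, 22/98=0.2245
Σp_P1ᵢ² = 0.0094² + 0.2736² + 0.2642² + 0.0094² + 0.0660² + 0.3679² + 0.0094² = 0.000088 + 0.074857 + 0.069802 + 0.000088 + 0.004356 + 0.135350 + 0.000088 = 0.284629
B_P1 = 1 / 0.284629 = 3.5133
Σp_P3ᵢ² = 0.0469² + 0.0313² + 0.1406² + 0.2240² + 0.2865² + 0.2552² + 0.0156² = 0.002200 + 0.000980 + 0.019768 + 0.050176 + 0.082082 + 0.065127 + 0.000243 = 0.220576
B_P3 = 1 / 0.220576 = 4.5336
Σp_P2ᵢ² = 0.1735² + 0.0306² + 0.1224² + 0.0306² + 0.2245² + 0.1939² + 0.2245² = 0.030102 + 0.000936 + 0.014982 + 0.000936 + 0.050400 + 0.037597 + 0.050400 = 0.185353
B_P2 = 1 / 0.185353 = 5.3951
Ranking by B (broadest → narrowest): population P2 (5.40) > population P3 (4.53) > population P1 (3.51)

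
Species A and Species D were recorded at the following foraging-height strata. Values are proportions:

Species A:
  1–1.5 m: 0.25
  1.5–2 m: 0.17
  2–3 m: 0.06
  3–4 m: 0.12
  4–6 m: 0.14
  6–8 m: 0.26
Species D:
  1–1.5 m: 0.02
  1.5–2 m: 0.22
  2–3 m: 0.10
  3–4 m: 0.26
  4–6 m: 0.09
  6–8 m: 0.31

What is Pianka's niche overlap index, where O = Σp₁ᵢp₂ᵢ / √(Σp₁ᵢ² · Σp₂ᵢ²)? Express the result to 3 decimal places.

Σ p₁ᵢp₂ᵢ = 0.0050 + 0.0374 + 0.0060 + 0.0312 + 0.0126 + 0.0806 = 0.1728
Σp_1ᵢ² = 0.25² + 0.17² + 0.06² + 0.12² + 0.14² + 0.26² = 0.0625 + 0.0289 + 0.0036 + 0.0144 + 0.0196 + 0.0676 = 0.1966
Σp_2ᵢ² = 0.02² + 0.22² + 0.10² + 0.26² + 0.09² + 0.31² = 0.0004 + 0.0484 + 0.0100 + 0.0676 + 0.0081 + 0.0961 = 0.2306
O = 0.1728 / √(0.1966 × 0.2306) = 0.1728 / 0.212922 = 0.81156

0.812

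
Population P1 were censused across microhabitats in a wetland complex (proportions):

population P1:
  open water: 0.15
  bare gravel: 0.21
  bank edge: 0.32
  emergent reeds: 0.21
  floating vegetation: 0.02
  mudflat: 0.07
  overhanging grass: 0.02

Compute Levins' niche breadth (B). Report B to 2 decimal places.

4.57

Σpᵢ² = 0.15² + 0.21² + 0.32² + 0.21² + 0.02² + 0.07² + 0.02² = 0.0225 + 0.0441 + 0.1024 + 0.0441 + 0.0004 + 0.0049 + 0.0004 = 0.2188
B = 1 / 0.2188 = 4.5704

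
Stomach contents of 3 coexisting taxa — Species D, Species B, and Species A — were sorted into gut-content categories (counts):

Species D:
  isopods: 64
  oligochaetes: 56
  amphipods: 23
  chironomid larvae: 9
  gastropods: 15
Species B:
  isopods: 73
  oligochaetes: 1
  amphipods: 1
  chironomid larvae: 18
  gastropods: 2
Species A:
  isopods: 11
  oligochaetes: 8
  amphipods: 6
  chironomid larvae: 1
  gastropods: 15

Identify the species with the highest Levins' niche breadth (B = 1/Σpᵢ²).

Proportions for Species D (n=167): 64/167=0.3832, 56/167=0.3353, 23/167=0.1377, 9/167=0.0539, 15/167=0.0898
Proportions for Species B (n=95): 73/95=0.7684, 1/95=0.0105, 1/95=0.0105, 18/95=0.1895, 2/95=0.0211
Proportions for Species A (n=41): 11/41=0.2683, 8/41=0.1951, 6/41=0.1463, 1/41=0.0244, 15/41=0.3659
Σp_Dᵢ² = 0.3832² + 0.3353² + 0.1377² + 0.0539² + 0.0898² = 0.146842 + 0.112426 + 0.018961 + 0.002905 + 0.008064 = 0.289198
B_D = 1 / 0.289198 = 3.4578
Σp_Bᵢ² = 0.7684² + 0.0105² + 0.0105² + 0.1895² + 0.0211² = 0.590439 + 0.000110 + 0.000110 + 0.035910 + 0.000445 = 0.627014
B_B = 1 / 0.627014 = 1.5949
Σp_Aᵢ² = 0.2683² + 0.1951² + 0.1463² + 0.0244² + 0.3659² = 0.071985 + 0.038064 + 0.021404 + 0.000595 + 0.133883 = 0.265931
B_A = 1 / 0.265931 = 3.7604
Highest B → broadest niche (most generalist): Species A (B = 3.76).

Species A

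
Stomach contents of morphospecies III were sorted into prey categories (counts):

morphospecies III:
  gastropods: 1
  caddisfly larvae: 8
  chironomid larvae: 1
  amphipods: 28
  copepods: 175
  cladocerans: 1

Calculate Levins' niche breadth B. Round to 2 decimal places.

1.45

Proportions for morphospecies III (n=214): 1/214=0.0047, 8/214=0.0374, 1/214=0.0047, 28/214=0.1308, 175/214=0.8178, 1/214=0.0047
Σpᵢ² = 0.0047² + 0.0374² + 0.0047² + 0.1308² + 0.8178² + 0.0047² = 0.000022 + 0.001399 + 0.000022 + 0.017109 + 0.668797 + 0.000022 = 0.687371
B = 1 / 0.687371 = 1.4548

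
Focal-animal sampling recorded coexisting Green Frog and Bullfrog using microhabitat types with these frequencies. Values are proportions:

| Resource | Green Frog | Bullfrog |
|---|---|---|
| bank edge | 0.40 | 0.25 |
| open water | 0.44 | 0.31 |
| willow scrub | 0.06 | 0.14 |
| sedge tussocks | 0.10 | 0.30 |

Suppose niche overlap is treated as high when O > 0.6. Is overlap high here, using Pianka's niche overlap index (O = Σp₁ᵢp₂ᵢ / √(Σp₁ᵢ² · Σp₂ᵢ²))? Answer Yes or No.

Yes

Σ p₁ᵢp₂ᵢ = 0.1000 + 0.1364 + 0.0084 + 0.0300 = 0.2748
Σp_1ᵢ² = 0.40² + 0.44² + 0.06² + 0.10² = 0.1600 + 0.1936 + 0.0036 + 0.0100 = 0.3672
Σp_2ᵢ² = 0.25² + 0.31² + 0.14² + 0.30² = 0.0625 + 0.0961 + 0.0196 + 0.0900 = 0.2682
O = 0.2748 / √(0.3672 × 0.2682) = 0.2748 / 0.31382 = 0.8757
O = 0.8757 > 0.6 → Yes.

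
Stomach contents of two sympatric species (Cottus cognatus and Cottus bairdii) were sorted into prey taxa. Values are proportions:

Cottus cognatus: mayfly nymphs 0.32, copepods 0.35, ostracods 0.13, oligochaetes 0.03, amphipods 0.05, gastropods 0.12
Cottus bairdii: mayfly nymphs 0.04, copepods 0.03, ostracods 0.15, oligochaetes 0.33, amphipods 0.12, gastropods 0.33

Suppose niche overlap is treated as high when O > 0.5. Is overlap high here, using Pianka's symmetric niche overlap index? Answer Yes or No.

Σ p₁ᵢp₂ᵢ = 0.0128 + 0.0105 + 0.0195 + 0.0099 + 0.0060 + 0.0396 = 0.0983
Σp_1ᵢ² = 0.32² + 0.35² + 0.13² + 0.03² + 0.05² + 0.12² = 0.1024 + 0.1225 + 0.0169 + 0.0009 + 0.0025 + 0.0144 = 0.2596
Σp_2ᵢ² = 0.04² + 0.03² + 0.15² + 0.33² + 0.12² + 0.33² = 0.0016 + 0.0009 + 0.0225 + 0.1089 + 0.0144 + 0.1089 = 0.2572
O = 0.0983 / √(0.2596 × 0.2572) = 0.0983 / 0.25840 = 0.3804
O = 0.3804 < 0.5 → No.

No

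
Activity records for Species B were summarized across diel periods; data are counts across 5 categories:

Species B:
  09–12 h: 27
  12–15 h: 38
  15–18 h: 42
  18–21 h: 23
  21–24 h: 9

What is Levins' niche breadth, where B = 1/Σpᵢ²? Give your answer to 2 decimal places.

4.25

Proportions for Species B (n=139): 27/139=0.1942, 38/139=0.2734, 42/139=0.3022, 23/139=0.1655, 9/139=0.0647
Σpᵢ² = 0.1942² + 0.2734² + 0.3022² + 0.1655² + 0.0647² = 0.037714 + 0.074748 + 0.091325 + 0.027390 + 0.004186 = 0.235363
B = 1 / 0.235363 = 4.2488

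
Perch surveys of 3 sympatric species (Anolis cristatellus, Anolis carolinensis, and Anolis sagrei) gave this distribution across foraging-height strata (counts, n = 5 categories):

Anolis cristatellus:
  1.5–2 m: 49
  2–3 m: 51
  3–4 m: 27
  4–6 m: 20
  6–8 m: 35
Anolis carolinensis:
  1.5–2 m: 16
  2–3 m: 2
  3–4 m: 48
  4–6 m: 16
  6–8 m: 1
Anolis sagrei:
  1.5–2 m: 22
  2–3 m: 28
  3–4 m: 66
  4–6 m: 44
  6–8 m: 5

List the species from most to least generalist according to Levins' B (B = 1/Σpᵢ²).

Anolis cristatellus > Anolis sagrei > Anolis carolinensis

Proportions for Anolis cristatellus (n=182): 49/182=0.2692, 51/182=0.2802, 27/182=0.1484, 20/182=0.1099, 35/182=0.1923
Proportions for Anolis carolinensis (n=83): 16/83=0.1928, 2/83=0.0241, 48/83=0.5783, 16/83=0.1928, 1/83=0.0120
Proportions for Anolis sagrei (n=165): 22/165=0.1333, 28/165=0.1697, 66/165=0.4000, 44/165=0.2667, 5/165=0.0303
Σp_crisᵢ² = 0.2692² + 0.2802² + 0.1484² + 0.1099² + 0.1923² = 0.072469 + 0.078512 + 0.022023 + 0.012078 + 0.036979 = 0.222061
B_cris = 1 / 0.222061 = 4.5033
Σp_caroᵢ² = 0.1928² + 0.0241² + 0.5783² + 0.1928² + 0.0120² = 0.037172 + 0.000581 + 0.334431 + 0.037172 + 0.000144 = 0.409500
B_caro = 1 / 0.409500 = 2.4420
Σp_sagrᵢ² = 0.1333² + 0.1697² + 0.4000² + 0.2667² + 0.0303² = 0.017769 + 0.028798 + 0.160000 + 0.071129 + 0.000918 = 0.278614
B_sagr = 1 / 0.278614 = 3.5892
Ranking by B (broadest → narrowest): Anolis cristatellus (4.50) > Anolis sagrei (3.59) > Anolis carolinensis (2.44)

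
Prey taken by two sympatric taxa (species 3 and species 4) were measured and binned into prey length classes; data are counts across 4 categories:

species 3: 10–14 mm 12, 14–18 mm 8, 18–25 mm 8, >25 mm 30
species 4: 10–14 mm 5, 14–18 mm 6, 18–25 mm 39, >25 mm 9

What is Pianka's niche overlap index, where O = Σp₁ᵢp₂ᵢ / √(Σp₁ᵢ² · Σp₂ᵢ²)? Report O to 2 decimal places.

0.49

Proportions for species 3 (n=58): 12/58=0.2069, 8/58=0.1379, 8/58=0.1379, 30/58=0.5172
Proportions for species 4 (n=59): 5/59=0.0847, 6/59=0.1017, 39/59=0.6610, 9/59=0.1525
Σ p₁ᵢp₂ᵢ = 0.017524 + 0.014024 + 0.091152 + 0.078873 = 0.201573
Σp_1ᵢ² = 0.2069² + 0.1379² + 0.1379² + 0.5172² = 0.042808 + 0.019016 + 0.019016 + 0.267496 = 0.348336
Σp_2ᵢ² = 0.0847² + 0.1017² + 0.6610² + 0.1525² = 0.007174 + 0.010343 + 0.436921 + 0.023256 = 0.477694
O = 0.201573 / √(0.348336 × 0.477694) = 0.201573 / 0.4079191 = 0.4941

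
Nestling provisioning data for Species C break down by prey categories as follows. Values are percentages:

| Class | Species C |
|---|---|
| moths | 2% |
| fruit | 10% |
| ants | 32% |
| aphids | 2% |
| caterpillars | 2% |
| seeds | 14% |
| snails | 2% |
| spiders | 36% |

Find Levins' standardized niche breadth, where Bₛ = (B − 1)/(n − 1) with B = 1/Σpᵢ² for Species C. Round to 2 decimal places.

Convert percentages to proportions (divide by 100).
Σpᵢ² = 0.02² + 0.10² + 0.32² + 0.02² + 0.02² + 0.14² + 0.02² + 0.36² = 0.0004 + 0.0100 + 0.1024 + 0.0004 + 0.0004 + 0.0196 + 0.0004 + 0.1296 = 0.2632
B = 1 / 0.2632 = 3.7994
Bₛ = (B − 1)/(n − 1) = (3.7994 − 1)/(8 − 1) = 2.7994/7 = 0.3999

0.40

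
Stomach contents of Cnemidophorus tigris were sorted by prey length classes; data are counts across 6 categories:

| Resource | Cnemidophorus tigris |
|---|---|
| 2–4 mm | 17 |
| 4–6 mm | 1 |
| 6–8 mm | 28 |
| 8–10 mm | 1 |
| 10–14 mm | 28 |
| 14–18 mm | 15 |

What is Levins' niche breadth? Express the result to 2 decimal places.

Proportions for Cnemidophorus tigris (n=90): 17/90=0.1889, 1/90=0.0111, 28/90=0.3111, 1/90=0.0111, 28/90=0.3111, 15/90=0.1667
Σpᵢ² = 0.1889² + 0.0111² + 0.3111² + 0.0111² + 0.3111² + 0.1667² = 0.035683 + 0.000123 + 0.096783 + 0.000123 + 0.096783 + 0.027789 = 0.257284
B = 1 / 0.257284 = 3.8868

3.89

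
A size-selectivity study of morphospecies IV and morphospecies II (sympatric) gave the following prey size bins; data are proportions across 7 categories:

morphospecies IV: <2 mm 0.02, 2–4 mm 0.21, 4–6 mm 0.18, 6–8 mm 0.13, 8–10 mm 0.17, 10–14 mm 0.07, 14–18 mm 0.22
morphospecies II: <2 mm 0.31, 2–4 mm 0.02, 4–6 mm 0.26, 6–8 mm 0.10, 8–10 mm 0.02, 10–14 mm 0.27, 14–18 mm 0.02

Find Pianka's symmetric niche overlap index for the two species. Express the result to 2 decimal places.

0.46

Σ p₁ᵢp₂ᵢ = 0.0062 + 0.0042 + 0.0468 + 0.0130 + 0.0034 + 0.0189 + 0.0044 = 0.0969
Σp_1ᵢ² = 0.02² + 0.21² + 0.18² + 0.13² + 0.17² + 0.07² + 0.22² = 0.0004 + 0.0441 + 0.0324 + 0.0169 + 0.0289 + 0.0049 + 0.0484 = 0.1760
Σp_2ᵢ² = 0.31² + 0.02² + 0.26² + 0.10² + 0.02² + 0.27² + 0.02² = 0.0961 + 0.0004 + 0.0676 + 0.0100 + 0.0004 + 0.0729 + 0.0004 = 0.2478
O = 0.0969 / √(0.1760 × 0.2478) = 0.0969 / 0.20884 = 0.4640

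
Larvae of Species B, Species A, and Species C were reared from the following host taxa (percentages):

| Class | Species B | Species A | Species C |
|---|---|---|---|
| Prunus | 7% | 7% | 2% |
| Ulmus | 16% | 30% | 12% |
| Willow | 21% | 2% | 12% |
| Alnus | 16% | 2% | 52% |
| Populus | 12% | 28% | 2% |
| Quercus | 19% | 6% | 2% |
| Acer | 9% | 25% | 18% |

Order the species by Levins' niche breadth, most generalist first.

Convert percentages to proportions (divide by 100).
Σp_Bᵢ² = 0.07² + 0.16² + 0.21² + 0.16² + 0.12² + 0.19² + 0.09² = 0.0049 + 0.0256 + 0.0441 + 0.0256 + 0.0144 + 0.0361 + 0.0081 = 0.1588
B_B = 1 / 0.1588 = 6.2972
Σp_Aᵢ² = 0.07² + 0.30² + 0.02² + 0.02² + 0.28² + 0.06² + 0.25² = 0.0049 + 0.0900 + 0.0004 + 0.0004 + 0.0784 + 0.0036 + 0.0625 = 0.2402
B_A = 1 / 0.2402 = 4.1632
Σp_Cᵢ² = 0.02² + 0.12² + 0.12² + 0.52² + 0.02² + 0.02² + 0.18² = 0.0004 + 0.0144 + 0.0144 + 0.2704 + 0.0004 + 0.0004 + 0.0324 = 0.3328
B_C = 1 / 0.3328 = 3.0048
Ranking by B (broadest → narrowest): Species B (6.30) > Species A (4.16) > Species C (3.00)

Species B > Species A > Species C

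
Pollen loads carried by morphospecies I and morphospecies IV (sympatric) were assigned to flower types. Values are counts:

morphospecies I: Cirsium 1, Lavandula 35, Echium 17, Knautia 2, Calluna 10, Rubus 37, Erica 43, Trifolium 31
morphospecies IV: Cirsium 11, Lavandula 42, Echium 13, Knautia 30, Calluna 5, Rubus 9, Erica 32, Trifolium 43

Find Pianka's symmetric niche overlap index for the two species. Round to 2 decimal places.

Proportions for morphospecies I (n=176): 1/176=0.0057, 35/176=0.1989, 17/176=0.0966, 2/176=0.0114, 10/176=0.0568, 37/176=0.2102, 43/176=0.2443, 31/176=0.1761
Proportions for morphospecies IV (n=185): 11/185=0.0595, 42/185=0.2270, 13/185=0.0703, 30/185=0.1622, 5/185=0.0270, 9/185=0.0486, 32/185=0.1730, 43/185=0.2324
Σ p₁ᵢp₂ᵢ = 0.000339 + 0.045150 + 0.006791 + 0.001849 + 0.001534 + 0.010216 + 0.042264 + 0.040926 = 0.149069
Σp_1ᵢ² = 0.0057² + 0.1989² + 0.0966² + 0.0114² + 0.0568² + 0.2102² + 0.2443² + 0.1761² = 0.000032 + 0.039561 + 0.009332 + 0.000130 + 0.003226 + 0.044184 + 0.059682 + 0.031011 = 0.187158
Σp_2ᵢ² = 0.0595² + 0.2270² + 0.0703² + 0.1622² + 0.0270² + 0.0486² + 0.1730² + 0.2324² = 0.003540 + 0.051529 + 0.004942 + 0.026309 + 0.000729 + 0.002362 + 0.029929 + 0.054010 = 0.173350
O = 0.149069 / √(0.187158 × 0.173350) = 0.149069 / 0.1801217 = 0.8276

0.83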